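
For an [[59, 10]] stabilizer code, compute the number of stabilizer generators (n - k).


For an [[n,k]] stabilizer code:
Number of stabilizer generators = n - k
= 59 - 10
= 49

49


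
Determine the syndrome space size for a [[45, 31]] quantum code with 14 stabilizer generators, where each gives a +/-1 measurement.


Each stabilizer generator gives a binary (+1 or -1) measurement outcome.
With 14 independent generators:
Total syndromes = 2^14
= 16384

16384


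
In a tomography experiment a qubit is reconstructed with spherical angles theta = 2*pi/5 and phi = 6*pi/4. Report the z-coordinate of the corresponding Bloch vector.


theta = 1.2566, phi = 4.7124
r_z = cos(theta) = 0.3090

0.3090


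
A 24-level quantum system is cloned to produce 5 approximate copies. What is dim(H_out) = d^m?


Output space = H^(tensor 5) where dim(H) = 24
dim = 24^5
= 576 (after 2 factors)
= 13824 (after 3 factors)
= 331776 (after 4 factors)
= 7962624 (after 5 factors)
= 7962624

7962624


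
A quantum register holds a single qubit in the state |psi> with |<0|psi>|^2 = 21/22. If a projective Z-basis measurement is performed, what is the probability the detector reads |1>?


|alpha|^2 = 21/22 = 0.9545
|beta|^2 = 1 - 21/22 = 1/22 = 0.0455
P(|1>) = |beta|^2 = 0.0455

0.0455


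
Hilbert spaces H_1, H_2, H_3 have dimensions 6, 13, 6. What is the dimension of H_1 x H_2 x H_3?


dim(H_1 x H_2 x H_3) = 6 * 13 * 6
= 78 * 6
= 468

468


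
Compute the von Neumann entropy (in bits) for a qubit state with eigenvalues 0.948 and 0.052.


S = -p*log2(p) - (1-p)*log2(1-p)
p = 0.9480, 1-p = 0.0520
= -0.9480 * log2(0.9480) - 0.0520 * log2(0.0520)
= -(-0.0730) - (-0.2218)
= 0.2948

0.2948


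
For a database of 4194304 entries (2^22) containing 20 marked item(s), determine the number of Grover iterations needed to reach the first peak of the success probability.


After j Grover iterations the success probability is P(j) = sin^2((2j+1)*theta), where sin(theta) = sqrt(k/N).
N = 2^22 = 4194304, k = 20
sin(theta) = sqrt(k/N) = 0.002183660134
theta = arcsin(sqrt(k/N)) = 0.00218366187 rad
P(j) reaches its first maximum when (2j+1)*theta is as close as possible to pi/2, i.e. j = round(pi/(4*theta) - 1/2).
pi/(4*theta) - 1/2 = 359.1702
(For comparison, the common estimate pi/4 * sqrt(N/k) = 359.6705; the exact maximiser is used here.)
Optimal iterations = 359

359


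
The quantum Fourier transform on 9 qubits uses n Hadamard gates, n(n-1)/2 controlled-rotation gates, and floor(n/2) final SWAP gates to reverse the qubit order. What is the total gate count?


Hadamard gates: 9
Controlled rotations: n*(n-1)/2 = 9*8/2 = 36
SWAP gates: floor(n/2) = floor(9/2) = 4
Total = 9 + 36 + 4
= 49

49


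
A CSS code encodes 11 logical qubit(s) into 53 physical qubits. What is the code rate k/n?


Code rate R = k/n
= 11/53
= 0.2075

0.2075


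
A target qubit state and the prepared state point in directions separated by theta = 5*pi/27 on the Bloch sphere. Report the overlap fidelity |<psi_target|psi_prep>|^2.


For states separated by angle theta on Bloch sphere:
F = cos^2(theta/2)
theta = 5*pi/27 = 0.5818
theta/2 = 0.2909
cos(theta/2) = 0.9580
F = 0.9177

0.9177


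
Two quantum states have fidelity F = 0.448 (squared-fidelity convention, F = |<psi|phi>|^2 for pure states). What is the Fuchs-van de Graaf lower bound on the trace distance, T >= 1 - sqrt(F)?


Fuchs-van de Graaf (squared-fidelity convention): 1 - sqrt(F) <= T <= sqrt(1 - F).
Lower bound: T >= 1 - sqrt(F)
sqrt(F) = sqrt(0.448) = 0.6693
T >= 1 - 0.6693
T >= 0.3307

0.3307


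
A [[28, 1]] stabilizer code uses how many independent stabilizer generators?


For an [[n,k]] stabilizer code:
Number of stabilizer generators = n - k
= 28 - 1
= 27

27


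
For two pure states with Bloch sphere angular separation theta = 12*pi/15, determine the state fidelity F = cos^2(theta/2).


For states separated by angle theta on Bloch sphere:
F = cos^2(theta/2)
theta = 12*pi/15 = 2.5133
theta/2 = 1.2566
cos(theta/2) = 0.3090
F = 0.0955

0.0955


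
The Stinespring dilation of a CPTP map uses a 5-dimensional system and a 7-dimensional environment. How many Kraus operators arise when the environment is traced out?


Tracing out the environment in an orthonormal basis {|i>_E} gives Kraus operators K_i = <i|_E U |0>_E.
Number of Kraus operators = dim(H_env) = d_env
= 7

7


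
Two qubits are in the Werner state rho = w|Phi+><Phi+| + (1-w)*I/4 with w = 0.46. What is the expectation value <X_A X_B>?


|Phi+> = (|00> + |11>)/sqrt(2)
For the pure Bell state, <X_A X_B> = +1 (Bell-state Pauli correlator).
The maximally-mixed part I/4 has tr(I/4 * P tensor P) = 0 for any traceless Pauli P.
So <X_A X_B>_rho = w * (+1) + (1 - w) * 0
= 0.46 * (+1)
= 0.4600

0.4600


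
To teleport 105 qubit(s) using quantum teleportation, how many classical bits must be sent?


Quantum teleportation requires 2 classical bits per qubit teleported.
105 qubit(s) -> 2 * 105 = 210 classical bits

210


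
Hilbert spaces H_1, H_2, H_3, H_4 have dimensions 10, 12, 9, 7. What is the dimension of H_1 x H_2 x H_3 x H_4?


dim(H_1 x H_2 x H_3 x H_4) = 10 * 12 * 9 * 7
= 120 * 9 * 7
= 1080 * 7
= 7560

7560


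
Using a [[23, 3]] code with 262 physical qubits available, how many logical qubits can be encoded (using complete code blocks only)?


Each code block uses 23 physical qubits for 3 logical qubit(s).
Number of complete blocks = floor(262 / 23) = 11
Logical qubits = 11 * 3
= 33

33


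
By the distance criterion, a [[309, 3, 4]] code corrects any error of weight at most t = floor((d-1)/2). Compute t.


Code parameters: [[309, 3, 4]], distance d = 4.
Number of correctable errors = floor((d-1)/2)
= floor((4 - 1)/2)
= floor(3/2)
= 1

1


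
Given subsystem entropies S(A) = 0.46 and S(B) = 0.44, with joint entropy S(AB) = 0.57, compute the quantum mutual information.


I(A:B) = S(A) + S(B) - S(AB)
= 0.46 + 0.44 - 0.57
= 0.3300

0.3300


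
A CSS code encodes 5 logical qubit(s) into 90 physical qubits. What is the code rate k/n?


Code rate R = k/n
= 5/90
= 0.0556

0.0556


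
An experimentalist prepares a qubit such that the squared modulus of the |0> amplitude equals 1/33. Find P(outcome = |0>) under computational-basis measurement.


|alpha|^2 = 1/33 = 0.0303
|beta|^2 = 1 - 1/33 = 32/33 = 0.9697
P(|0>) = |alpha|^2 = 0.0303

0.0303


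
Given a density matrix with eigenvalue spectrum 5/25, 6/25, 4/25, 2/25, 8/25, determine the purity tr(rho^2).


tr(rho^2) = sum of eigenvalues squared
= (5/25)^2 + (6/25)^2 + (4/25)^2 + (2/25)^2 + (8/25)^2
= (25 + 36 + 16 + 4 + 64) / 625
= 145/625
= 0.2320

0.2320


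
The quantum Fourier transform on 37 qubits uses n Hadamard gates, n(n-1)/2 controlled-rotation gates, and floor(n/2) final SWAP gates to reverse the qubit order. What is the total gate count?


Hadamard gates: 37
Controlled rotations: n*(n-1)/2 = 37*36/2 = 666
SWAP gates: floor(n/2) = floor(37/2) = 18
Total = 37 + 666 + 18
= 721

721


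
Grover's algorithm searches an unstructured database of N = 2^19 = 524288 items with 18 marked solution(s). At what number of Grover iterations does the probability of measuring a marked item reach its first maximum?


After j Grover iterations the success probability is P(j) = sin^2((2j+1)*theta), where sin(theta) = sqrt(k/N).
N = 2^19 = 524288, k = 18
sin(theta) = sqrt(k/N) = 0.005859375
theta = arcsin(sqrt(k/N)) = 0.005859408528 rad
P(j) reaches its first maximum when (2j+1)*theta is as close as possible to pi/2, i.e. j = round(pi/(4*theta) - 1/2).
pi/(4*theta) - 1/2 = 133.5405
(For comparison, the common estimate pi/4 * sqrt(N/k) = 134.0413; the exact maximiser is used here.)
Optimal iterations = 134

134


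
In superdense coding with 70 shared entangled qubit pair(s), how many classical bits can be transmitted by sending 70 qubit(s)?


Superdense coding allows 2 classical bits per shared entangled pair.
70 pair(s) -> 2 * 70 = 140 classical bits

140


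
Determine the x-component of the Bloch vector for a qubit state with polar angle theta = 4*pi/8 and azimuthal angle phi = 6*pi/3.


theta = 1.5708, phi = 6.2832
r_x = sin(theta)*cos(phi) = 1.0000 * 1.0000
r_x = 1.0000

1.0000


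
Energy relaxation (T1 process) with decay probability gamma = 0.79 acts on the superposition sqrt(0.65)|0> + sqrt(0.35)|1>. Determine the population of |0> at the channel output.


For amplitude damping with parameter gamma on state sqrt(a)|0> + sqrt(b)|1>:
alpha^2 = 0.65, beta^2 = 0.35
P(|0>) = alpha^2 + gamma * beta^2
= 0.65 + 0.79 * 0.35
= 0.65 + 0.2765
= 0.9265

0.9265


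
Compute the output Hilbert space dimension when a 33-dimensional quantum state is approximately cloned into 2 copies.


Output space = H^(tensor 2) where dim(H) = 33
dim = 33^2
= 1089

1089


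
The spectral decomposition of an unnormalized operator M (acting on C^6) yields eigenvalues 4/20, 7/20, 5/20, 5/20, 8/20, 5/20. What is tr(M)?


tr(M) = sum of eigenvalues
= 4/20 + 7/20 + 5/20 + 5/20 + 8/20 + 5/20
= 34/20
= 1.7000

1.7000


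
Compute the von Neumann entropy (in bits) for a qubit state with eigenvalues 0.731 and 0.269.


S = -p*log2(p) - (1-p)*log2(1-p)
p = 0.7310, 1-p = 0.2690
= -0.7310 * log2(0.7310) - 0.2690 * log2(0.2690)
= -(-0.3305) - (-0.5096)
= 0.8400

0.8400


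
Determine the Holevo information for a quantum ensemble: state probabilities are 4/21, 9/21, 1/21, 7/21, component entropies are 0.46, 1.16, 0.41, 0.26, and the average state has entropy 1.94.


chi = S(rho) - sum_i p_i * S(rho_i)
Weighted entropy = 4/21 * 0.46 + 9/21 * 1.16 + 1/21 * 0.41 + 7/21 * 0.26
= 0.6910
chi = 1.94 - 0.6910
= 1.2490

1.2490


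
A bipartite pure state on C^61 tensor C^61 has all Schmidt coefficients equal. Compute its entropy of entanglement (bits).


For a maximally entangled state in d x d:
S = log2(d) = log2(61)
= 5.9307

5.9307


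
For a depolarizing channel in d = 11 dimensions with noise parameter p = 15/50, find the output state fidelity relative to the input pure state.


F = (1-p) + p/d
= (1 - 0.3000) + 0.3000/11
= 0.7000 + 0.0273
= 0.7273

0.7273


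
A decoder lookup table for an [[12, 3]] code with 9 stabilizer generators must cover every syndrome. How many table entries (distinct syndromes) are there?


Each stabilizer generator gives a binary (+1 or -1) measurement outcome.
With 9 independent generators:
Total syndromes = 2^9
= 512

512


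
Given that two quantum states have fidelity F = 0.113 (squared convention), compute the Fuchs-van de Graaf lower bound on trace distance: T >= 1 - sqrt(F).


Fuchs-van de Graaf (squared-fidelity convention): 1 - sqrt(F) <= T <= sqrt(1 - F).
Lower bound: T >= 1 - sqrt(F)
sqrt(F) = sqrt(0.113) = 0.3362
T >= 1 - 0.3362
T >= 0.6638

0.6638


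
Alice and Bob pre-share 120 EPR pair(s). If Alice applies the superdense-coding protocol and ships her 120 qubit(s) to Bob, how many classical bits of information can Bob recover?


Superdense coding allows 2 classical bits per shared entangled pair.
120 pair(s) -> 2 * 120 = 240 classical bits

240


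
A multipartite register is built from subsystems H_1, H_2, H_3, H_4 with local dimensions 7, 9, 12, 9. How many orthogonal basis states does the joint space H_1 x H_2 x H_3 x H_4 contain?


dim(H_1 x H_2 x H_3 x H_4) = 7 * 9 * 12 * 9
= 63 * 12 * 9
= 756 * 9
= 6804

6804


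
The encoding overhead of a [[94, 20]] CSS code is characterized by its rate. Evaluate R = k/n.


Code rate R = k/n
= 20/94
= 0.2128

0.2128


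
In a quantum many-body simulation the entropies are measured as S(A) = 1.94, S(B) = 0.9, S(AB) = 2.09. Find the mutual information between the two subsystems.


I(A:B) = S(A) + S(B) - S(AB)
= 1.94 + 0.9 - 2.09
= 0.7500

0.7500


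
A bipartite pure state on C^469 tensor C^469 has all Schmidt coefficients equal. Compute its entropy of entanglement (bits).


For a maximally entangled state in d x d:
S = log2(d) = log2(469)
= 8.8734

8.8734


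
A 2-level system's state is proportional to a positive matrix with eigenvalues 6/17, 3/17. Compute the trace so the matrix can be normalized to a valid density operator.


tr(M) = sum of eigenvalues
= 6/17 + 3/17
= 9/17
= 0.5294

0.5294


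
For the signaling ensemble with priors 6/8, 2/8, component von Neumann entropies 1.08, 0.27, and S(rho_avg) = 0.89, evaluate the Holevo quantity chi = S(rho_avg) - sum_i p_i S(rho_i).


chi = S(rho) - sum_i p_i * S(rho_i)
Weighted entropy = 6/8 * 1.08 + 2/8 * 0.27
= 0.8775
chi = 0.89 - 0.8775
= 0.0125

0.0125


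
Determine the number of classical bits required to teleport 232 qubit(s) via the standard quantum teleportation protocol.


Quantum teleportation requires 2 classical bits per qubit teleported.
232 qubit(s) -> 2 * 232 = 464 classical bits

464


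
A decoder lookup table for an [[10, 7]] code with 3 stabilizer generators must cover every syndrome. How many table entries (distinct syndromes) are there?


Each stabilizer generator gives a binary (+1 or -1) measurement outcome.
With 3 independent generators:
Total syndromes = 2^3
= 8

8


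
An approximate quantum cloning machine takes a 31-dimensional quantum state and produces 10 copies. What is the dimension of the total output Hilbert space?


Output space = H^(tensor 10) where dim(H) = 31
dim = 31^10
= 961 (after 2 factors)
= 29791 (after 3 factors)
= 923521 (after 4 factors)
= 28629151 (after 5 factors)
= 887503681 (after 6 factors)
= 27512614111 (after 7 factors)
= 852891037441 (after 8 factors)
= 26439622160671 (after 9 factors)
= 819628286980801 (after 10 factors)
= 819628286980801

819628286980801


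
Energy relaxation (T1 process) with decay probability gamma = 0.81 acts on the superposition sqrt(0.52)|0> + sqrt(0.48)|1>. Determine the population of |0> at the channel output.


For amplitude damping with parameter gamma on state sqrt(a)|0> + sqrt(b)|1>:
alpha^2 = 0.52, beta^2 = 0.48
P(|0>) = alpha^2 + gamma * beta^2
= 0.52 + 0.81 * 0.48
= 0.52 + 0.3888
= 0.9088

0.9088


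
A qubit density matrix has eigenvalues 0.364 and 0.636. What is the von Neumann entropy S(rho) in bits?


S = -p*log2(p) - (1-p)*log2(1-p)
p = 0.3640, 1-p = 0.6360
= -0.3640 * log2(0.3640) - 0.6360 * log2(0.6360)
= -(-0.5307) - (-0.4152)
= 0.9460

0.9460


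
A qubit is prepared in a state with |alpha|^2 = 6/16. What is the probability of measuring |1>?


|alpha|^2 = 6/16 = 0.3750
|beta|^2 = 1 - 6/16 = 10/16 = 0.6250
P(|1>) = |beta|^2 = 0.6250

0.6250


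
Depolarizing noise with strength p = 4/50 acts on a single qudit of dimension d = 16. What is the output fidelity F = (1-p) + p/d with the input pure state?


F = (1-p) + p/d
= (1 - 0.0800) + 0.0800/16
= 0.9200 + 0.0050
= 0.9250

0.9250


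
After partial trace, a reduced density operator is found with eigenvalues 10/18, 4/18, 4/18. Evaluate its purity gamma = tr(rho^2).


tr(rho^2) = sum of eigenvalues squared
= (10/18)^2 + (4/18)^2 + (4/18)^2
= (100 + 16 + 16) / 324
= 132/324
= 0.4074

0.4074


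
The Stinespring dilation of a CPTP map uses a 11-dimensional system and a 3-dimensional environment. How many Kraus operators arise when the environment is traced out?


Tracing out the environment in an orthonormal basis {|i>_E} gives Kraus operators K_i = <i|_E U |0>_E.
Number of Kraus operators = dim(H_env) = d_env
= 3

3


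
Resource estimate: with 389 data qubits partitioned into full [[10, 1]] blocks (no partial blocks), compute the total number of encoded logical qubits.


Each code block uses 10 physical qubits for 1 logical qubit(s).
Number of complete blocks = floor(389 / 10) = 38
Logical qubits = 38 * 1
= 38

38


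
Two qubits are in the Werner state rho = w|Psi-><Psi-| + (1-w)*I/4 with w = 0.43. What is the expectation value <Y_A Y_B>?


|Psi-> = (|01> - |10>)/sqrt(2)
For the pure Bell state, <Y_A Y_B> = -1 (Bell-state Pauli correlator).
The maximally-mixed part I/4 has tr(I/4 * P tensor P) = 0 for any traceless Pauli P.
So <Y_A Y_B>_rho = w * (-1) + (1 - w) * 0
= 0.43 * (-1)
= -0.4300

-0.4300


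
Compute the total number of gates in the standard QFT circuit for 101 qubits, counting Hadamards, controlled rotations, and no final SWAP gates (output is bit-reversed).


Hadamard gates: 101
Controlled rotations: n*(n-1)/2 = 101*100/2 = 5050
SWAP gates: 0 (omitted)
Total = 101 + 5050
= 5151

5151


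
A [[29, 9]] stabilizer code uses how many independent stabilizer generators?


For an [[n,k]] stabilizer code:
Number of stabilizer generators = n - k
= 29 - 9
= 20

20


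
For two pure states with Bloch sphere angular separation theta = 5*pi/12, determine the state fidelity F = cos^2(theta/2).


For states separated by angle theta on Bloch sphere:
F = cos^2(theta/2)
theta = 5*pi/12 = 1.3090
theta/2 = 0.6545
cos(theta/2) = 0.7934
F = 0.6294

0.6294


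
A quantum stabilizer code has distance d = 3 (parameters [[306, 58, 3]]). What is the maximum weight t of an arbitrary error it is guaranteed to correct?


Code parameters: [[306, 58, 3]], distance d = 3.
Number of correctable errors = floor((d-1)/2)
= floor((3 - 1)/2)
= floor(2/2)
= 1

1


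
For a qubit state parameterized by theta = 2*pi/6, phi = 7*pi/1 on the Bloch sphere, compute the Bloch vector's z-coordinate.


theta = 1.0472, phi = 21.9911
r_z = cos(theta) = 0.5000

0.5000


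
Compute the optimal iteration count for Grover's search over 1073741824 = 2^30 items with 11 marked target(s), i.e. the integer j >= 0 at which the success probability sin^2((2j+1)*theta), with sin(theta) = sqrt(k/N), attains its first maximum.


After j Grover iterations the success probability is P(j) = sin^2((2j+1)*theta), where sin(theta) = sqrt(k/N).
N = 2^30 = 1073741824, k = 11
sin(theta) = sqrt(k/N) = 0.0001012153562
theta = arcsin(sqrt(k/N)) = 0.0001012153563 rad
P(j) reaches its first maximum when (2j+1)*theta is as close as possible to pi/2, i.e. j = round(pi/(4*theta) - 1/2).
pi/(4*theta) - 1/2 = 7759.1739
(For comparison, the common estimate pi/4 * sqrt(N/k) = 7759.6740; the exact maximiser is used here.)
Optimal iterations = 7759

7759


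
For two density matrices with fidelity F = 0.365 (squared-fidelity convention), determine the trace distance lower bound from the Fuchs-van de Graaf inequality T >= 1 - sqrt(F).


Fuchs-van de Graaf (squared-fidelity convention): 1 - sqrt(F) <= T <= sqrt(1 - F).
Lower bound: T >= 1 - sqrt(F)
sqrt(F) = sqrt(0.365) = 0.6042
T >= 1 - 0.6042
T >= 0.3958

0.3958


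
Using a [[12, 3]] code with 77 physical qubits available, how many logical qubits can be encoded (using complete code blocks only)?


Each code block uses 12 physical qubits for 3 logical qubit(s).
Number of complete blocks = floor(77 / 12) = 6
Logical qubits = 6 * 3
= 18

18


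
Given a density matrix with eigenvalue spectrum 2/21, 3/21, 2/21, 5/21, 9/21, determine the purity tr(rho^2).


tr(rho^2) = sum of eigenvalues squared
= (2/21)^2 + (3/21)^2 + (2/21)^2 + (5/21)^2 + (9/21)^2
= (4 + 9 + 4 + 25 + 81) / 441
= 123/441
= 0.2789

0.2789


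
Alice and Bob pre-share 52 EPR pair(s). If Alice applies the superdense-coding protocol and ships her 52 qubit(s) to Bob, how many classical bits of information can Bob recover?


Superdense coding allows 2 classical bits per shared entangled pair.
52 pair(s) -> 2 * 52 = 104 classical bits

104


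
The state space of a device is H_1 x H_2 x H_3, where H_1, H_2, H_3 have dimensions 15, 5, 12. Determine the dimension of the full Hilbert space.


dim(H_1 x H_2 x H_3) = 15 * 5 * 12
= 75 * 12
= 900

900


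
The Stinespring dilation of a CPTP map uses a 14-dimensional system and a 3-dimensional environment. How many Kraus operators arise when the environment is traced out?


Tracing out the environment in an orthonormal basis {|i>_E} gives Kraus operators K_i = <i|_E U |0>_E.
Number of Kraus operators = dim(H_env) = d_env
= 3

3


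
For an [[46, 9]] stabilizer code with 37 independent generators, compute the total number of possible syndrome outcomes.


Each stabilizer generator gives a binary (+1 or -1) measurement outcome.
With 37 independent generators:
Total syndromes = 2^37
= 137438953472

137438953472


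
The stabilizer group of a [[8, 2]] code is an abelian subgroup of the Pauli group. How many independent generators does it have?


For an [[n,k]] stabilizer code:
Number of stabilizer generators = n - k
= 8 - 2
= 6

6


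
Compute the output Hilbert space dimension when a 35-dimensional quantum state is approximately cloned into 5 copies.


Output space = H^(tensor 5) where dim(H) = 35
dim = 35^5
= 1225 (after 2 factors)
= 42875 (after 3 factors)
= 1500625 (after 4 factors)
= 52521875 (after 5 factors)
= 52521875

52521875


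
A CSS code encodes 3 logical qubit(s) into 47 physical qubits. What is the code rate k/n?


Code rate R = k/n
= 3/47
= 0.0638

0.0638


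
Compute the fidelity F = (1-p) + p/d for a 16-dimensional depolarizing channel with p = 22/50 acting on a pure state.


F = (1-p) + p/d
= (1 - 0.4400) + 0.4400/16
= 0.5600 + 0.0275
= 0.5875

0.5875


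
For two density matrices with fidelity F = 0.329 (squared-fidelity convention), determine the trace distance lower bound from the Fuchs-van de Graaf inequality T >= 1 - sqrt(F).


Fuchs-van de Graaf (squared-fidelity convention): 1 - sqrt(F) <= T <= sqrt(1 - F).
Lower bound: T >= 1 - sqrt(F)
sqrt(F) = sqrt(0.329) = 0.5736
T >= 1 - 0.5736
T >= 0.4264

0.4264


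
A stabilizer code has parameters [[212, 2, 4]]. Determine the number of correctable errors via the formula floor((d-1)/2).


Code parameters: [[212, 2, 4]], distance d = 4.
Number of correctable errors = floor((d-1)/2)
= floor((4 - 1)/2)
= floor(3/2)
= 1

1


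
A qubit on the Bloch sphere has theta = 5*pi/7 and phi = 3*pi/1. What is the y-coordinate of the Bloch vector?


theta = 2.2440, phi = 9.4248
r_y = sin(theta)*sin(phi) = 0.7818 * 0.0000
r_y = 0.0000

0.0000


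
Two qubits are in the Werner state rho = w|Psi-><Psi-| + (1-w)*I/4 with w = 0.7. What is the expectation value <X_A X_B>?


|Psi-> = (|01> - |10>)/sqrt(2)
For the pure Bell state, <X_A X_B> = -1 (Bell-state Pauli correlator).
The maximally-mixed part I/4 has tr(I/4 * P tensor P) = 0 for any traceless Pauli P.
So <X_A X_B>_rho = w * (-1) + (1 - w) * 0
= 0.7 * (-1)
= -0.7000

-0.7000


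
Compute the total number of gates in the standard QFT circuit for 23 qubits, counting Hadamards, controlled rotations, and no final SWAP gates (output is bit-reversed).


Hadamard gates: 23
Controlled rotations: n*(n-1)/2 = 23*22/2 = 253
SWAP gates: 0 (omitted)
Total = 23 + 253
= 276

276


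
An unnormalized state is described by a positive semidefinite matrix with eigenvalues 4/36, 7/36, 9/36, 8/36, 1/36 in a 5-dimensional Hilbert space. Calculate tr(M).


tr(M) = sum of eigenvalues
= 4/36 + 7/36 + 9/36 + 8/36 + 1/36
= 29/36
= 0.8056

0.8056


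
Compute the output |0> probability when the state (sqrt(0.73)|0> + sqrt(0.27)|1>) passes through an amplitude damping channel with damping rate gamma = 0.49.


For amplitude damping with parameter gamma on state sqrt(a)|0> + sqrt(b)|1>:
alpha^2 = 0.73, beta^2 = 0.27
P(|0>) = alpha^2 + gamma * beta^2
= 0.73 + 0.49 * 0.27
= 0.73 + 0.1323
= 0.8623

0.8623


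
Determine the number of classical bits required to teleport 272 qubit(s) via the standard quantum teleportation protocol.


Quantum teleportation requires 2 classical bits per qubit teleported.
272 qubit(s) -> 2 * 272 = 544 classical bits

544


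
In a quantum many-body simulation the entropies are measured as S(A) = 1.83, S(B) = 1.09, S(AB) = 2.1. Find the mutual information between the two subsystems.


I(A:B) = S(A) + S(B) - S(AB)
= 1.83 + 1.09 - 2.1
= 0.8200

0.8200


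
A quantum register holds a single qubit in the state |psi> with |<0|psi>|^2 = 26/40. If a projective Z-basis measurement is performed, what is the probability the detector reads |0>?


|alpha|^2 = 26/40 = 0.6500
|beta|^2 = 1 - 26/40 = 14/40 = 0.3500
P(|0>) = |alpha|^2 = 0.6500

0.6500


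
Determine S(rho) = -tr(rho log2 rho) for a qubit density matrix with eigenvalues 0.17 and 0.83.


S = -p*log2(p) - (1-p)*log2(1-p)
p = 0.1700, 1-p = 0.8300
= -0.1700 * log2(0.1700) - 0.8300 * log2(0.8300)
= -(-0.4346) - (-0.2231)
= 0.6577

0.6577


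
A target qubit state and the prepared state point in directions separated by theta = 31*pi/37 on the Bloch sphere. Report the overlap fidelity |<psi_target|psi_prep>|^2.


For states separated by angle theta on Bloch sphere:
F = cos^2(theta/2)
theta = 31*pi/37 = 2.6321
theta/2 = 1.3161
cos(theta/2) = 0.2520
F = 0.0635

0.0635


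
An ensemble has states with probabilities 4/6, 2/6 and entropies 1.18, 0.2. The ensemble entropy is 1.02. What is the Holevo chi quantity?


chi = S(rho) - sum_i p_i * S(rho_i)
Weighted entropy = 4/6 * 1.18 + 2/6 * 0.2
= 0.8533
chi = 1.02 - 0.8533
= 0.1667

0.1667


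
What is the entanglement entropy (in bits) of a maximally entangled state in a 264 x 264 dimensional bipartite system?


For a maximally entangled state in d x d:
S = log2(d) = log2(264)
= 8.0444

8.0444


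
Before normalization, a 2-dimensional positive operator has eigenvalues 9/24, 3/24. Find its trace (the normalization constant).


tr(M) = sum of eigenvalues
= 9/24 + 3/24
= 12/24
= 0.5000

0.5000


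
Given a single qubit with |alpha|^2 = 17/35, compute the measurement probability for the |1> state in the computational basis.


|alpha|^2 = 17/35 = 0.4857
|beta|^2 = 1 - 17/35 = 18/35 = 0.5143
P(|1>) = |beta|^2 = 0.5143

0.5143


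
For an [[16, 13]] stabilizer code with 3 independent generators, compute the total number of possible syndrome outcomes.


Each stabilizer generator gives a binary (+1 or -1) measurement outcome.
With 3 independent generators:
Total syndromes = 2^3
= 8

8


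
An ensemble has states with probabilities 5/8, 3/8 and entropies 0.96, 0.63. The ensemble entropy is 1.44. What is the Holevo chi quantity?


chi = S(rho) - sum_i p_i * S(rho_i)
Weighted entropy = 5/8 * 0.96 + 3/8 * 0.63
= 0.8362
chi = 1.44 - 0.8362
= 0.6038

0.6038


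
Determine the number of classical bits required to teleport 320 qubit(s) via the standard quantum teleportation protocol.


Quantum teleportation requires 2 classical bits per qubit teleported.
320 qubit(s) -> 2 * 320 = 640 classical bits

640


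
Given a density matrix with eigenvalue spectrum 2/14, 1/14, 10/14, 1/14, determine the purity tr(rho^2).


tr(rho^2) = sum of eigenvalues squared
= (2/14)^2 + (1/14)^2 + (10/14)^2 + (1/14)^2
= (4 + 1 + 100 + 1) / 196
= 106/196
= 0.5408

0.5408


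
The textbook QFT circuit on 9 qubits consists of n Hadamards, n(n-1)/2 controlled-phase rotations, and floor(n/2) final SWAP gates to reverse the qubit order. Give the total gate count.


Hadamard gates: 9
Controlled rotations: n*(n-1)/2 = 9*8/2 = 36
SWAP gates: floor(n/2) = floor(9/2) = 4
Total = 9 + 36 + 4
= 49

49


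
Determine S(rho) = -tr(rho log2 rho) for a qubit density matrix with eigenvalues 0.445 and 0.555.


S = -p*log2(p) - (1-p)*log2(1-p)
p = 0.4450, 1-p = 0.5550
= -0.4450 * log2(0.4450) - 0.5550 * log2(0.5550)
= -(-0.5198) - (-0.4714)
= 0.9913

0.9913


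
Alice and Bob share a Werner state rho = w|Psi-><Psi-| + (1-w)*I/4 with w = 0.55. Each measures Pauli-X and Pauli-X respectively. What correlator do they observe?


|Psi-> = (|01> - |10>)/sqrt(2)
For the pure Bell state, <X_A X_B> = -1 (Bell-state Pauli correlator).
The maximally-mixed part I/4 has tr(I/4 * P tensor P) = 0 for any traceless Pauli P.
So <X_A X_B>_rho = w * (-1) + (1 - w) * 0
= 0.55 * (-1)
= -0.5500

-0.5500


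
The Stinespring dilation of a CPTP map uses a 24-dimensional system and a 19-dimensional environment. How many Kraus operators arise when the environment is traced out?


Tracing out the environment in an orthonormal basis {|i>_E} gives Kraus operators K_i = <i|_E U |0>_E.
Number of Kraus operators = dim(H_env) = d_env
= 19

19


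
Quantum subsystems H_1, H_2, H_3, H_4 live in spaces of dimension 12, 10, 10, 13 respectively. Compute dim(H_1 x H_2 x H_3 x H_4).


dim(H_1 x H_2 x H_3 x H_4) = 12 * 10 * 10 * 13
= 120 * 10 * 13
= 1200 * 13
= 15600

15600


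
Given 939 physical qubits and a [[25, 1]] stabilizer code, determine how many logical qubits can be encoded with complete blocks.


Each code block uses 25 physical qubits for 1 logical qubit(s).
Number of complete blocks = floor(939 / 25) = 37
Logical qubits = 37 * 1
= 37

37


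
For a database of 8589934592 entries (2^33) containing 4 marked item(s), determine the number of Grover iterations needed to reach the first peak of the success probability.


After j Grover iterations the success probability is P(j) = sin^2((2j+1)*theta), where sin(theta) = sqrt(k/N).
N = 2^33 = 8589934592, k = 4
sin(theta) = sqrt(k/N) = 2.157918644e-05
theta = arcsin(sqrt(k/N)) = 2.157918644e-05 rad
P(j) reaches its first maximum when (2j+1)*theta is as close as possible to pi/2, i.e. j = round(pi/(4*theta) - 1/2).
pi/(4*theta) - 1/2 = 36395.5970
(For comparison, the common estimate pi/4 * sqrt(N/k) = 36396.0970; the exact maximiser is used here.)
Optimal iterations = 36396

36396


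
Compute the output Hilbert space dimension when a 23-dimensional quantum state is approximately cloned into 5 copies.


Output space = H^(tensor 5) where dim(H) = 23
dim = 23^5
= 529 (after 2 factors)
= 12167 (after 3 factors)
= 279841 (after 4 factors)
= 6436343 (after 5 factors)
= 6436343

6436343


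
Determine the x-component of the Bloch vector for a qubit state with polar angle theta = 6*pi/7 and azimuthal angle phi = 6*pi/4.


theta = 2.6928, phi = 4.7124
r_x = sin(theta)*cos(phi) = 0.4339 * 0.0000
r_x = 0.0000

0.0000


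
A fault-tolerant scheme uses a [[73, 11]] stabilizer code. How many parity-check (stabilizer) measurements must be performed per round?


For an [[n,k]] stabilizer code:
Number of stabilizer generators = n - k
= 73 - 11
= 62

62


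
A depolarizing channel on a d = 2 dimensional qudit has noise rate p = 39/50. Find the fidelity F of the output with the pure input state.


F = (1-p) + p/d
= (1 - 0.7800) + 0.7800/2
= 0.2200 + 0.3900
= 0.6100

0.6100


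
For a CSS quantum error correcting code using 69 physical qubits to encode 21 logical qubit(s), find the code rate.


Code rate R = k/n
= 21/69
= 0.3043

0.3043


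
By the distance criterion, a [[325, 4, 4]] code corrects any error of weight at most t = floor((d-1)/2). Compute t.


Code parameters: [[325, 4, 4]], distance d = 4.
Number of correctable errors = floor((d-1)/2)
= floor((4 - 1)/2)
= floor(3/2)
= 1

1


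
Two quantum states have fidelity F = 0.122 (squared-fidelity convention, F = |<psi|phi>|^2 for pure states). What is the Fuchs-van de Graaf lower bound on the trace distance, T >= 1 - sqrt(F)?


Fuchs-van de Graaf (squared-fidelity convention): 1 - sqrt(F) <= T <= sqrt(1 - F).
Lower bound: T >= 1 - sqrt(F)
sqrt(F) = sqrt(0.122) = 0.3493
T >= 1 - 0.3493
T >= 0.6507

0.6507


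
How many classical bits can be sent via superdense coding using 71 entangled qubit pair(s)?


Superdense coding allows 2 classical bits per shared entangled pair.
71 pair(s) -> 2 * 71 = 142 classical bits

142


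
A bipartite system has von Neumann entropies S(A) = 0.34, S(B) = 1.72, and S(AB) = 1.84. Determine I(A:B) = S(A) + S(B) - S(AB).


I(A:B) = S(A) + S(B) - S(AB)
= 0.34 + 1.72 - 1.84
= 0.2200

0.2200


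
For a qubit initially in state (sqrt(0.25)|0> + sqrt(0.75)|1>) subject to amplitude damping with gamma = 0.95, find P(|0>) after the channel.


For amplitude damping with parameter gamma on state sqrt(a)|0> + sqrt(b)|1>:
alpha^2 = 0.25, beta^2 = 0.75
P(|0>) = alpha^2 + gamma * beta^2
= 0.25 + 0.95 * 0.75
= 0.25 + 0.7125
= 0.9625

0.9625


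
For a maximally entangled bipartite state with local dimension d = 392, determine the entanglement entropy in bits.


For a maximally entangled state in d x d:
S = log2(d) = log2(392)
= 8.6147

8.6147


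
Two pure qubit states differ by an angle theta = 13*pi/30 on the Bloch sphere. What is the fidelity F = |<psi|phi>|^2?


For states separated by angle theta on Bloch sphere:
F = cos^2(theta/2)
theta = 13*pi/30 = 1.3614
theta/2 = 0.6807
cos(theta/2) = 0.7771
F = 0.6040

0.6040


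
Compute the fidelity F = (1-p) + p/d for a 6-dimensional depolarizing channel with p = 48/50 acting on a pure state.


F = (1-p) + p/d
= (1 - 0.9600) + 0.9600/6
= 0.0400 + 0.1600
= 0.2000

0.2000


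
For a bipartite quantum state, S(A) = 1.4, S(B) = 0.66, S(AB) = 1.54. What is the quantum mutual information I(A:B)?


I(A:B) = S(A) + S(B) - S(AB)
= 1.4 + 0.66 - 1.54
= 0.5200

0.5200


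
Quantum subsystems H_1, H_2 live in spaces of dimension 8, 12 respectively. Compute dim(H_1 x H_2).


dim(H_1 x H_2) = 8 * 12
= 96

96


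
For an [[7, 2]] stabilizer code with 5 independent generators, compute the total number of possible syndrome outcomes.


Each stabilizer generator gives a binary (+1 or -1) measurement outcome.
With 5 independent generators:
Total syndromes = 2^5
= 32

32


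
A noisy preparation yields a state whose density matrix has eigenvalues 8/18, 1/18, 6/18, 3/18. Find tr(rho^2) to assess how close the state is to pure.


tr(rho^2) = sum of eigenvalues squared
= (8/18)^2 + (1/18)^2 + (6/18)^2 + (3/18)^2
= (64 + 1 + 36 + 9) / 324
= 110/324
= 0.3395

0.3395


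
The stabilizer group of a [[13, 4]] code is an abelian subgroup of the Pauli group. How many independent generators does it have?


For an [[n,k]] stabilizer code:
Number of stabilizer generators = n - k
= 13 - 4
= 9

9


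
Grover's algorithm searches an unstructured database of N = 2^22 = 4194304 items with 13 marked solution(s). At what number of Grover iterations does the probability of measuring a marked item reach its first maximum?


After j Grover iterations the success probability is P(j) = sin^2((2j+1)*theta), where sin(theta) = sqrt(k/N).
N = 2^22 = 4194304, k = 13
sin(theta) = sqrt(k/N) = 0.001760523084
theta = arcsin(sqrt(k/N)) = 0.001760523993 rad
P(j) reaches its first maximum when (2j+1)*theta is as close as possible to pi/2, i.e. j = round(pi/(4*theta) - 1/2).
pi/(4*theta) - 1/2 = 445.6161
(For comparison, the common estimate pi/4 * sqrt(N/k) = 446.1164; the exact maximiser is used here.)
Optimal iterations = 446

446


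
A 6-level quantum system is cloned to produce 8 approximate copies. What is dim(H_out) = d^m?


Output space = H^(tensor 8) where dim(H) = 6
dim = 6^8
= 36 (after 2 factors)
= 216 (after 3 factors)
= 1296 (after 4 factors)
= 7776 (after 5 factors)
= 46656 (after 6 factors)
= 279936 (after 7 factors)
= 1679616 (after 8 factors)
= 1679616

1679616


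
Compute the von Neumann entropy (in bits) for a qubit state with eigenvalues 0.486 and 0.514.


S = -p*log2(p) - (1-p)*log2(1-p)
p = 0.4860, 1-p = 0.5140
= -0.4860 * log2(0.4860) - 0.5140 * log2(0.5140)
= -(-0.5059) - (-0.4935)
= 0.9994

0.9994


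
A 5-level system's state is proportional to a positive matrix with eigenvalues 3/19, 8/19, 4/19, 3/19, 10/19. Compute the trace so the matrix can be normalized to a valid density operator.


tr(M) = sum of eigenvalues
= 3/19 + 8/19 + 4/19 + 3/19 + 10/19
= 28/19
= 1.4737

1.4737


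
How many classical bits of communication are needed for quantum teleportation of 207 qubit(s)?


Quantum teleportation requires 2 classical bits per qubit teleported.
207 qubit(s) -> 2 * 207 = 414 classical bits

414


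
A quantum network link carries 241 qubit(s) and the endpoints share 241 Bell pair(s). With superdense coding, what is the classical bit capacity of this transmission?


Superdense coding allows 2 classical bits per shared entangled pair.
241 pair(s) -> 2 * 241 = 482 classical bits

482


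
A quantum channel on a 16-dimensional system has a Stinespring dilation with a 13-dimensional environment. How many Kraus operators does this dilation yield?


Tracing out the environment in an orthonormal basis {|i>_E} gives Kraus operators K_i = <i|_E U |0>_E.
Number of Kraus operators = dim(H_env) = d_env
= 13

13


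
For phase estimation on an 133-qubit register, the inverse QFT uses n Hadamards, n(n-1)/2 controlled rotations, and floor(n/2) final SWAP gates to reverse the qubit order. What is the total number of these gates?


Hadamard gates: 133
Controlled rotations: n*(n-1)/2 = 133*132/2 = 8778
SWAP gates: floor(n/2) = floor(133/2) = 66
Total = 133 + 8778 + 66
= 8977

8977


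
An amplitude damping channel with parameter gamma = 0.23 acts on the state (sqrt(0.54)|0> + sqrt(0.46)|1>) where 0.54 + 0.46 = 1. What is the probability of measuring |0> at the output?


For amplitude damping with parameter gamma on state sqrt(a)|0> + sqrt(b)|1>:
alpha^2 = 0.54, beta^2 = 0.46
P(|0>) = alpha^2 + gamma * beta^2
= 0.54 + 0.23 * 0.46
= 0.54 + 0.1058
= 0.6458

0.6458


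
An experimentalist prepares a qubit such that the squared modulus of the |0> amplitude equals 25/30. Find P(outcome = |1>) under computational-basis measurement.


|alpha|^2 = 25/30 = 0.8333
|beta|^2 = 1 - 25/30 = 5/30 = 0.1667
P(|1>) = |beta|^2 = 0.1667

0.1667


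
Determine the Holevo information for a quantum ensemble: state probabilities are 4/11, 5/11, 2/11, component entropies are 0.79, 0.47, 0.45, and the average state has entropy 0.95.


chi = S(rho) - sum_i p_i * S(rho_i)
Weighted entropy = 4/11 * 0.79 + 5/11 * 0.47 + 2/11 * 0.45
= 0.5827
chi = 0.95 - 0.5827
= 0.3673

0.3673


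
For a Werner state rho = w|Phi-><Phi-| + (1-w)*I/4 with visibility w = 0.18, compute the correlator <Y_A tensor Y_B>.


|Phi-> = (|00> - |11>)/sqrt(2)
For the pure Bell state, <Y_A Y_B> = +1 (Bell-state Pauli correlator).
The maximally-mixed part I/4 has tr(I/4 * P tensor P) = 0 for any traceless Pauli P.
So <Y_A Y_B>_rho = w * (+1) + (1 - w) * 0
= 0.18 * (+1)
= 0.1800

0.1800


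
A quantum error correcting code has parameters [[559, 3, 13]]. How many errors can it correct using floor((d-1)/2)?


Code parameters: [[559, 3, 13]], distance d = 13.
Number of correctable errors = floor((d-1)/2)
= floor((13 - 1)/2)
= floor(12/2)
= 6

6


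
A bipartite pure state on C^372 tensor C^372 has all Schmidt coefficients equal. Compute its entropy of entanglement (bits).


For a maximally entangled state in d x d:
S = log2(d) = log2(372)
= 8.5392

8.5392


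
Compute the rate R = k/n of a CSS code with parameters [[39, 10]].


Code rate R = k/n
= 10/39
= 0.2564

0.2564


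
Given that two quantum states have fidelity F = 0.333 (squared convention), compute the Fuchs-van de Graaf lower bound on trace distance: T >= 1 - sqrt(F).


Fuchs-van de Graaf (squared-fidelity convention): 1 - sqrt(F) <= T <= sqrt(1 - F).
Lower bound: T >= 1 - sqrt(F)
sqrt(F) = sqrt(0.333) = 0.5771
T >= 1 - 0.5771
T >= 0.4229

0.4229


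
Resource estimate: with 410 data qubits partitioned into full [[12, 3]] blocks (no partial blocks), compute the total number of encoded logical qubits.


Each code block uses 12 physical qubits for 3 logical qubit(s).
Number of complete blocks = floor(410 / 12) = 34
Logical qubits = 34 * 3
= 102

102


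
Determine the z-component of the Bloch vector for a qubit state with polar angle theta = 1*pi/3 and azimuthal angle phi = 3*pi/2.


theta = 1.0472, phi = 4.7124
r_z = cos(theta) = 0.5000

0.5000


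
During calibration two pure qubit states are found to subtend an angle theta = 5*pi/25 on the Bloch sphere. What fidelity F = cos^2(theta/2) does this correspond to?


For states separated by angle theta on Bloch sphere:
F = cos^2(theta/2)
theta = 5*pi/25 = 0.6283
theta/2 = 0.3142
cos(theta/2) = 0.9511
F = 0.9045

0.9045


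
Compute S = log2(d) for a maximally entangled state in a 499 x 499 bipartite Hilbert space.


For a maximally entangled state in d x d:
S = log2(d) = log2(499)
= 8.9629

8.9629
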